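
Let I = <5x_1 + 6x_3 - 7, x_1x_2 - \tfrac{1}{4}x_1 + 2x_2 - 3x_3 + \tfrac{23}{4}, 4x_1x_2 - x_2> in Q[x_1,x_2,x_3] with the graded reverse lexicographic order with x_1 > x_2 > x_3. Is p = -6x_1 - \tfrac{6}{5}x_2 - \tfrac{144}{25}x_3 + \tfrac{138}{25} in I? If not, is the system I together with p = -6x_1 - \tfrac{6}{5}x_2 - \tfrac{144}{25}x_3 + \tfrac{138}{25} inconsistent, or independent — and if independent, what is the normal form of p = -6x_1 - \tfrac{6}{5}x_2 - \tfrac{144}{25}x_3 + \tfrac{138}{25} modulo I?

-6x_1 - \tfrac{6}{5}x_2 - \tfrac{144}{25}x_3 + \tfrac{138}{25} lies in I (it reduces to 0).

First compute the reduced Gröbner basis of I by Buchberger's algorithm.
f_1 = 5x_1 + 6x_3 - 7, LT = x_1.
f_2 = x_1x_2 - \tfrac{1}{4}x_1 + 2x_2 - 3x_3 + \tfrac{23}{4}, LT = x_1x_2.
f_3 = 4x_1x_2 - x_2, LT = x_1x_2.

S(f_1,f_2): lcm = x_1x_2. S = \tfrac{6}{5}x_2x_3 + \tfrac{1}{4}x_1 - \tfrac{17}{5}x_2 + 3x_3 - \tfrac{23}{4}.
  leading term x_2x_3: no divisor's leading term divides it; move \tfrac{6}{5}x_2x_3 to the remainder.
  leading term x_1: subtract (\tfrac{1}{20})·f_1 from \tfrac{1}{4}x_1 - \tfrac{17}{5}x_2 + 3x_3 - \tfrac{23}{4} → -\tfrac{17}{5}x_2 + \tfrac{27}{10}x_3 - \tfrac{27}{5}
  leading term x_2: no divisor's leading term divides it; move -\tfrac{17}{5}x_2 to the remainder.
  leading term x_3: no divisor's leading term divides it; move \tfrac{27}{10}x_3 to the remainder.
  leading term 1: no divisor's leading term divides it; move -\tfrac{27}{5} to the remainder.
  remainder \tfrac{6}{5}x_2x_3 - \tfrac{17}{5}x_2 + \tfrac{27}{10}x_3 - \tfrac{27}{5} ≠ 0; add h_4 = \tfrac{6}{5}x_2x_3 - \tfrac{17}{5}x_2 + \tfrac{27}{10}x_3 - \tfrac{27}{5} to the basis.

S(f_1,f_3): lcm = x_1x_2. S = \tfrac{6}{5}x_2x_3 - \tfrac{23}{20}x_2.
  leading term x_2x_3: subtract (1)·h_4 from \tfrac{6}{5}x_2x_3 - \tfrac{23}{20}x_2 → \tfrac{9}{4}x_2 - \tfrac{27}{10}x_3 + \tfrac{27}{5}
  leading term x_2: no divisor's leading term divides it; move \tfrac{9}{4}x_2 to the remainder.
  leading term x_3: no divisor's leading term divides it; move -\tfrac{27}{10}x_3 to the remainder.
  leading term 1: no divisor's leading term divides it; move \tfrac{27}{5} to the remainder.
  remainder \tfrac{9}{4}x_2 - \tfrac{27}{10}x_3 + \tfrac{27}{5} ≠ 0; add h_5 = \tfrac{9}{4}x_2 - \tfrac{27}{10}x_3 + \tfrac{27}{5} to the basis.

S(f_3,h_4): lcm = x_1x_2x_3. S = \tfrac{17}{6}x_1x_2 - \tfrac{9}{4}x_1x_3 - \tfrac{1}{4}x_2x_3 + \tfrac{9}{2}x_1.
  leading term x_1x_2: subtract (\tfrac{17}{30}x_2)·f_1 from \tfrac{17}{6}x_1x_2 - \tfrac{9}{4}x_1x_3 - \tfrac{1}{4}x_2x_3 + \tfrac{9}{2}x_1 → -\tfrac{9}{4}x_1x_3 - \tfrac{73}{20}x_2x_3 + \tfrac{9}{2}x_1 + \tfrac{119}{30}x_2
  leading term x_1x_3: subtract (-\tfrac{9}{20}x_3)·f_1 from -\tfrac{9}{4}x_1x_3 - \tfrac{73}{20}x_2x_3 + \tfrac{9}{2}x_1 + \tfrac{119}{30}x_2 → -\tfrac{73}{20}x_2x_3 + \tfrac{27}{10}x_3^{2} + \tfrac{9}{2}x_1 + \tfrac{119}{30}x_2 - \tfrac{63}{20}x_3
  leading term x_2x_3: subtract (-\tfrac{73}{24})·h_4 from -\tfrac{73}{20}x_2x_3 + \tfrac{27}{10}x_3^{2} + \tfrac{9}{2}x_1 + \tfrac{119}{30}x_2 - \tfrac{63}{20}x_3 → \tfrac{27}{10}x_3^{2} + \tfrac{9}{2}x_1 - \tfrac{51}{8}x_2 + \tfrac{81}{16}x_3 - \tfrac{657}{40}
  leading term x_3^{2}: no divisor's leading term divides it; move \tfrac{27}{10}x_3^{2} to the remainder.
  leading term x_1: subtract (\tfrac{9}{10})·f_1 from \tfrac{9}{2}x_1 - \tfrac{51}{8}x_2 + \tfrac{81}{16}x_3 - \tfrac{657}{40} → -\tfrac{51}{8}x_2 - \tfrac{27}{80}x_3 - \tfrac{81}{8}
  leading term x_2: subtract (-\tfrac{17}{6})·h_5 from -\tfrac{51}{8}x_2 - \tfrac{27}{80}x_3 - \tfrac{81}{8} → -\tfrac{639}{80}x_3 + \tfrac{207}{40}
  leading term x_3: no divisor's leading term divides it; move -\tfrac{639}{80}x_3 to the remainder.
  leading term 1: no divisor's leading term divides it; move \tfrac{207}{40} to the remainder.
  remainder \tfrac{27}{10}x_3^{2} - \tfrac{639}{80}x_3 + \tfrac{207}{40} ≠ 0; add h_6 = \tfrac{27}{10}x_3^{2} - \tfrac{639}{80}x_3 + \tfrac{207}{40} to the basis.

The other S-polynomials (S(f_2,f_3), S(f_1,h_4), S(f_2,h_4), S(f_1,h_5), S(f_2,h_5), S(f_3,h_5), S(h_4,h_5), S(f_1,h_6), S(f_2,h_6), S(f_3,h_6), S(h_4,h_6), S(h_5,h_6)) all reduce to 0 modulo the current basis, so we have a Gröbner basis.
Inter-reduce: drop elements whose leading term is divisible by another's, tail-reduce, and make monic.
Reduced Gröbner basis: {x_3^{2} - \tfrac{71}{24}x_3 + \tfrac{23}{12}, x_1 + \tfrac{6}{5}x_3 - \tfrac{7}{5}, x_2 - \tfrac{6}{5}x_3 + \tfrac{12}{5}}.
Label its elements g_1 = x_3^{2} - \tfrac{71}{24}x_3 + \tfrac{23}{12}, g_2 = x_1 + \tfrac{6}{5}x_3 - \tfrac{7}{5}, g_3 = x_2 - \tfrac{6}{5}x_3 + \tfrac{12}{5}.

Reduce p = -6x_1 - \tfrac{6}{5}x_2 - \tfrac{144}{25}x_3 + \tfrac{138}{25} modulo G:
  leading term x_1: subtract (-6)·g_2 from -6x_1 - \tfrac{6}{5}x_2 - \tfrac{144}{25}x_3 + \tfrac{138}{25} → -\tfrac{6}{5}x_2 + \tfrac{36}{25}x_3 - \tfrac{72}{25}
  leading term x_2: subtract (-\tfrac{6}{5})·g_3 from -\tfrac{6}{5}x_2 + \tfrac{36}{25}x_3 - \tfrac{72}{25} → 0
  normal form = 0.
Since the normal form is 0, p ∈ I.

The remainder on division by a Gröbner basis is unique — it is the normal form.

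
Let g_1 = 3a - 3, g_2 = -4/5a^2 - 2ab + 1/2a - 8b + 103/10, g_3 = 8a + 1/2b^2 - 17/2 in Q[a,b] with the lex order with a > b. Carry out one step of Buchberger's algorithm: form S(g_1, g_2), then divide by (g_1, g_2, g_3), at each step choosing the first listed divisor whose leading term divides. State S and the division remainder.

lcm(LM(g_1), LM(g_2)) = a^2.
S = (lcm/LT(g_1))·g_1 − (lcm/LT(g_2))·g_2 = -5/2ab - 3/8a - 10b + 103/8.
Reduce S modulo (g_1, g_2, g_3) in that order:
  leading term ab: subtract (-5/6b)·g_1 from -5/2ab - 3/8a - 10b + 103/8 → -3/8a - 25/2b + 103/8
  leading term a: subtract (-1/8)·g_1 from -3/8a - 25/2b + 103/8 → -25/2b + 25/2
  leading term b: no divisor's leading term divides it; move -25/2b to the remainder.
  leading term 1: no divisor's leading term divides it; move 25/2 to the remainder.
The remainder -25/2b + 25/2 is nonzero, so it would be added as the next basis element.

S(g_1, g_2) = -5/2ab - 3/8a - 10b + 103/8; remainder on division = -25/2b + 25/2.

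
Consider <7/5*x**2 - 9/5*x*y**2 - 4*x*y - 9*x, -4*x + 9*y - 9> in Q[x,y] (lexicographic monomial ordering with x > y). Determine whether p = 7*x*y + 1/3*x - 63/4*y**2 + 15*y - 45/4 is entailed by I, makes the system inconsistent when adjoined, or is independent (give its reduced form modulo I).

First compute the reduced Gröbner basis of I by Buchberger's algorithm.
f_1 = 7/5*x**2 - 9/5*x*y**2 - 4*x*y - 9*x, LT = x**2.
f_2 = -4*x + 9*y - 9, LT = x.

S(f_1,f_2): lcm = x**2. S = -9/7*x*y**2 - 17/28*x*y - 243/28*x.
  leading term x*y**2: subtract (9/28*y**2)·f_2 from -9/7*x*y**2 - 17/28*x*y - 243/28*x → -17/28*x*y - 243/28*x - 81/28*y**3 + 81/28*y**2
  leading term x*y: subtract (17/112*y)·f_2 from -17/28*x*y - 243/28*x - 81/28*y**3 + 81/28*y**2 → -243/28*x - 81/28*y**3 + 171/112*y**2 + 153/112*y
  leading term x: subtract (243/112)·f_2 from -243/28*x - 81/28*y**3 + 171/112*y**2 + 153/112*y → -81/28*y**3 + 171/112*y**2 - 1017/56*y + 2187/112
  leading term y**3: no divisor's leading term divides it; move -81/28*y**3 to the remainder.
  leading term y**2: no divisor's leading term divides it; move 171/112*y**2 to the remainder.
  leading term y: no divisor's leading term divides it; move -1017/56*y to the remainder.
  leading term 1: no divisor's leading term divides it; move 2187/112 to the remainder.
  remainder -81/28*y**3 + 171/112*y**2 - 1017/56*y + 2187/112 ≠ 0; add h_3 = -81/28*y**3 + 171/112*y**2 - 1017/56*y + 2187/112 to the basis.

The other S-polynomials (S(f_1,h_3), S(f_2,h_3)) all reduce to 0 modulo the current basis, so we have a Gröbner basis.
Inter-reduce: drop elements whose leading term is divisible by another's, tail-reduce, and make monic.
Reduced Gröbner basis: {x - 9/4*y + 9/4, y**3 - 19/36*y**2 + 113/18*y - 27/4}.
Label its elements g_1 = x - 9/4*y + 9/4, g_2 = y**3 - 19/36*y**2 + 113/18*y - 27/4.

Reduce p = 7*x*y + 1/3*x - 63/4*y**2 + 15*y - 45/4 modulo G:
  leading term x*y: subtract (7*y)·g_1 from 7*x*y + 1/3*x - 63/4*y**2 + 15*y - 45/4 → 1/3*x - 3/4*y - 45/4
  leading term x: subtract (1/3)·g_1 from 1/3*x - 3/4*y - 45/4 → -12
  leading term 1: no divisor's leading term divides it; move -12 to the remainder.
  normal form = -12.
The normal form is nonzero, so p ∉ I. Since p minus its normal form lies in I, I + (p) = I + (r) where r = -12; decide whether this ideal is the whole ring.
Here r = -12 is a nonzero constant, hence a unit: 1 ∈ I + (p), the Gröbner basis of I + (p) is {1}, and the enlarged system has no common solution — adjoining p is inconsistent.

Adjoining 7*x*y + 1/3*x - 63/4*y**2 + 15*y - 45/4 makes the ideal the whole ring: the system is inconsistent.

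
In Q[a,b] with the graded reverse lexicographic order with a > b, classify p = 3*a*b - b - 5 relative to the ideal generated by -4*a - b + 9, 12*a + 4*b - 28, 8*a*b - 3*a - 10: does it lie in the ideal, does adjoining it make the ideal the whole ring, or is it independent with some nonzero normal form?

First compute the reduced Gröbner basis of I by Buchberger's algorithm.
f_1 = -4*a - b + 9, LT = a.
f_2 = 12*a + 4*b - 28, LT = a.
f_3 = 8*a*b - 3*a - 10, LT = a*b.

S(f_1,f_2): lcm = a. S = -1/12*b + 1/12.
  leading term b: no divisor's leading term divides it; move -1/12*b to the remainder.
  leading term 1: no divisor's leading term divides it; move 1/12 to the remainder.
  remainder -1/12*b + 1/12 ≠ 0; add h_4 = -1/12*b + 1/12 to the basis.

The other S-polynomials (S(f_1,f_3), S(f_2,f_3), S(f_1,h_4), S(f_2,h_4), S(f_3,h_4)) all reduce to 0 modulo the current basis, so we have a Gröbner basis.
Inter-reduce: drop elements whose leading term is divisible by another's, tail-reduce, and make monic.
Reduced Gröbner basis: {a - 2, b - 1}.
Label its elements g_1 = a - 2, g_2 = b - 1.

Reduce p = 3*a*b - b - 5 modulo G:
  leading term a*b: subtract (3*b)·g_1 from 3*a*b - b - 5 → 5*b - 5
  leading term b: subtract (5)·g_2 from 5*b - 5 → 0
  normal form = 0.
Since the normal form is 0, p ∈ I.

3*a*b - b - 5 lies in I (it reduces to 0).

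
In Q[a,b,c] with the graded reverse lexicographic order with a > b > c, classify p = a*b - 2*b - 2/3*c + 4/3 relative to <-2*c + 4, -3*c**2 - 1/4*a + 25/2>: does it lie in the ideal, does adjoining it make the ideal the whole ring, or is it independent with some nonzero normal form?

a*b - 2*b - 2/3*c + 4/3 lies in I (it reduces to 0).

First compute the reduced Gröbner basis of I by Buchberger's algorithm.
f_1 = -2*c + 4, LT = c.
f_2 = -3*c**2 - 1/4*a + 25/2, LT = c**2.

S(f_1,f_2): lcm = c**2. S = -1/12*a - 2*c + 25/6.
  leading term a: no divisor's leading term divides it; move -1/12*a to the remainder.
  leading term c: subtract (1)·f_1 from -2*c + 25/6 → 1/6
  leading term 1: no divisor's leading term divides it; move 1/6 to the remainder.
  remainder -1/12*a + 1/6 ≠ 0; add h_3 = -1/12*a + 1/6 to the basis.

The other S-polynomials (S(f_1,h_3), S(f_2,h_3)) all reduce to 0 modulo the current basis, so we have a Gröbner basis.
Inter-reduce: drop elements whose leading term is divisible by another's, tail-reduce, and make monic.
Reduced Gröbner basis: {a - 2, c - 2}.
Label its elements g_1 = a - 2, g_2 = c - 2.

Reduce p = a*b - 2*b - 2/3*c + 4/3 modulo G:
  leading term a*b: subtract (b)·g_1 from a*b - 2*b - 2/3*c + 4/3 → -2/3*c + 4/3
  leading term c: subtract (-2/3)·g_2 from -2/3*c + 4/3 → 0
  normal form = 0.
Since the normal form is 0, p ∈ I.

The remainder on division by a Gröbner basis is unique — it is the normal form.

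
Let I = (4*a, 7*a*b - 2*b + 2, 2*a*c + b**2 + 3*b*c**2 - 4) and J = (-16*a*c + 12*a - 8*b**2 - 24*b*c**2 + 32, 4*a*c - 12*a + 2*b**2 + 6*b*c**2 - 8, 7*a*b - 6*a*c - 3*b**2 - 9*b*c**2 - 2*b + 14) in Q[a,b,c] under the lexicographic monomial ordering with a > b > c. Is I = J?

For a fixed monomial order, each ideal has a unique reduced Gröbner basis; comparing bases decides equality.
Buchberger on the first generating set:
f_1 = 4*a, LT = a.
f_2 = 7*a*b - 2*b + 2, LT = a*b.
f_3 = 2*a*c + b**2 + 3*b*c**2 - 4, LT = a*c.

S(f_1,f_2): lcm = a*b. S = 2/7*b - 2/7.
  leading term b: no divisor's leading term divides it; move 2/7*b to the remainder.
  leading term 1: no divisor's leading term divides it; move -2/7 to the remainder.
  remainder 2/7*b - 2/7 ≠ 0; add g_4 = 2/7*b - 2/7 to the basis.

S(f_1,f_3): lcm = a*c. S = -1/2*b**2 - 3/2*b*c**2 + 2.
  leading term b**2: subtract (-7/4*b)·g_4 from -1/2*b**2 - 3/2*b*c**2 + 2 → -3/2*b*c**2 - 1/2*b + 2
  leading term b*c**2: subtract (-21/4*c**2)·g_4 from -3/2*b*c**2 - 1/2*b + 2 → -1/2*b - 3/2*c**2 + 2
  leading term b: subtract (-7/4)·g_4 from -1/2*b - 3/2*c**2 + 2 → -3/2*c**2 + 3/2
  leading term c**2: no divisor's leading term divides it; move -3/2*c**2 to the remainder.
  leading term 1: no divisor's leading term divides it; move 3/2 to the remainder.
  remainder -3/2*c**2 + 3/2 ≠ 0; add g_5 = -3/2*c**2 + 3/2 to the basis.

The other S-polynomials (S(f_2,f_3), S(f_1,g_4), S(f_2,g_4), S(f_3,g_4), S(f_1,g_5), S(f_2,g_5), S(f_3,g_5), S(g_4,g_5)) all reduce to 0 modulo the current basis, so we have a Gröbner basis.
Inter-reduce: drop elements whose leading term is divisible by another's, tail-reduce, and make monic.
Reduced Gröbner basis: {a, b - 1, c**2 - 1}.

Buchberger on the second generating set:
h_1 = -16*a*c + 12*a - 8*b**2 - 24*b*c**2 + 32, LT = a*c.
h_2 = 4*a*c - 12*a + 2*b**2 + 6*b*c**2 - 8, LT = a*c.
h_3 = 7*a*b - 6*a*c - 3*b**2 - 9*b*c**2 - 2*b + 14, LT = a*b.

S(h_1,h_2): lcm = a*c. S = 9/4*a.
  leading term a: no divisor's leading term divides it; move 9/4*a to the remainder.
  remainder 9/4*a ≠ 0; add k_4 = 9/4*a to the basis.

S(h_1,h_3): lcm = a*b*c. S = -3/4*a*b + 6/7*a*c**2 + 1/2*b**3 + 3/2*b**2*c**2 + 3/7*b**2*c + 9/7*b*c**3 + 2/7*b*c - 2*b - 2*c.
  leading term a*b: subtract (-3/28)·h_3 from -3/4*a*b + 6/7*a*c**2 + 1/2*b**3 + 3/2*b**2*c**2 + 3/7*b**2*c + 9/7*b*c**3 + 2/7*b*c - 2*b - 2*c → 6/7*a*c**2 - 9/14*a*c + 1/2*b**3 + 3/2*b**2*c**2 + 3/7*b**2*c - 9/28*b**2 + 9/7*b*c**3 - 27/28*b*c**2 + 2/7*b*c - 31/14*b - 2*c + 3/2
  leading term a*c**2: subtract (-3/56*c)·h_1 from 6/7*a*c**2 - 9/14*a*c + 1/2*b**3 + 3/2*b**2*c**2 + 3/7*b**2*c - 9/28*b**2 + 9/7*b*c**3 - 27/28*b*c**2 + 2/7*b*c - 31/14*b - 2*c + 3/2 → 1/2*b**3 + 3/2*b**2*c**2 - 9/28*b**2 - 27/28*b*c**2 + 2/7*b*c - 31/14*b - 2/7*c + 3/2
  leading term b**3: no divisor's leading term divides it; move 1/2*b**3 to the remainder.
  leading term b**2*c**2: no divisor's leading term divides it; move 3/2*b**2*c**2 to the remainder.
  leading term b**2: no divisor's leading term divides it; move -9/28*b**2 to the remainder.
  leading term b*c**2: no divisor's leading term divides it; move -27/28*b*c**2 to the remainder.
  leading term b*c: no divisor's leading term divides it; move 2/7*b*c to the remainder.
  leading term b: no divisor's leading term divides it; move -31/14*b to the remainder.
  leading term c: no divisor's leading term divides it; move -2/7*c to the remainder.
  leading term 1: no divisor's leading term divides it; move 3/2 to the remainder.
  remainder 1/2*b**3 + 3/2*b**2*c**2 - 9/28*b**2 - 27/28*b*c**2 + 2/7*b*c - 31/14*b - 2/7*c + 3/2 ≠ 0; add k_5 = 1/2*b**3 + 3/2*b**2*c**2 - 9/28*b**2 - 27/28*b*c**2 + 2/7*b*c - 31/14*b - 2/7*c + 3/2 to the basis.

S(h_2,h_3): lcm = a*b*c. S = -3*a*b + 6/7*a*c**2 + 1/2*b**3 + 3/2*b**2*c**2 + 3/7*b**2*c + 9/7*b*c**3 + 2/7*b*c - 2*b - 2*c.
  leading term a*b: subtract (-3/7)·h_3 from -3*a*b + 6/7*a*c**2 + 1/2*b**3 + 3/2*b**2*c**2 + 3/7*b**2*c + 9/7*b*c**3 + 2/7*b*c - 2*b - 2*c → 6/7*a*c**2 - 18/7*a*c + 1/2*b**3 + 3/2*b**2*c**2 + 3/7*b**2*c - 9/7*b**2 + 9/7*b*c**3 - 27/7*b*c**2 + 2/7*b*c - 20/7*b - 2*c + 6
  leading term a*c**2: subtract (-3/56*c)·h_1 from 6/7*a*c**2 - 18/7*a*c + 1/2*b**3 + 3/2*b**2*c**2 + 3/7*b**2*c - 9/7*b**2 + 9/7*b*c**3 - 27/7*b*c**2 + 2/7*b*c - 20/7*b - 2*c + 6 → -27/14*a*c + 1/2*b**3 + 3/2*b**2*c**2 - 9/7*b**2 - 27/7*b*c**2 + 2/7*b*c - 20/7*b - 2/7*c + 6
  leading term a*c: subtract (27/224)·h_1 from -27/14*a*c + 1/2*b**3 + 3/2*b**2*c**2 - 9/7*b**2 - 27/7*b*c**2 + 2/7*b*c - 20/7*b - 2/7*c + 6 → -81/56*a + 1/2*b**3 + 3/2*b**2*c**2 - 9/28*b**2 - 27/28*b*c**2 + 2/7*b*c - 20/7*b - 2/7*c + 15/7
  leading term a: subtract (-9/14)·k_4 from -81/56*a + 1/2*b**3 + 3/2*b**2*c**2 - 9/28*b**2 - 27/28*b*c**2 + 2/7*b*c - 20/7*b - 2/7*c + 15/7 → 1/2*b**3 + 3/2*b**2*c**2 - 9/28*b**2 - 27/28*b*c**2 + 2/7*b*c - 20/7*b - 2/7*c + 15/7
  leading term b**3: subtract (1)·k_5 from 1/2*b**3 + 3/2*b**2*c**2 - 9/28*b**2 - 27/28*b*c**2 + 2/7*b*c - 20/7*b - 2/7*c + 15/7 → -9/14*b + 9/14
  leading term b: no divisor's leading term divides it; move -9/14*b to the remainder.
  leading term 1: no divisor's leading term divides it; move 9/14 to the remainder.
  remainder -9/14*b + 9/14 ≠ 0; add k_6 = -9/14*b + 9/14 to the basis.

S(h_1,k_4): lcm = a*c. S = -3/4*a + 1/2*b**2 + 3/2*b*c**2 - 2.
  leading term a: subtract (-1/3)·k_4 from -3/4*a + 1/2*b**2 + 3/2*b*c**2 - 2 → 1/2*b**2 + 3/2*b*c**2 - 2
  leading term b**2: subtract (-7/9*b)·k_6 from 1/2*b**2 + 3/2*b*c**2 - 2 → 3/2*b*c**2 + 1/2*b - 2
  leading term b*c**2: subtract (-7/3*c**2)·k_6 from 3/2*b*c**2 + 1/2*b - 2 → 1/2*b + 3/2*c**2 - 2
  leading term b: subtract (-7/9)·k_6 from 1/2*b + 3/2*c**2 - 2 → 3/2*c**2 - 3/2
  leading term c**2: no divisor's leading term divides it; move 3/2*c**2 to the remainder.
  leading term 1: no divisor's leading term divides it; move -3/2 to the remainder.
  remainder 3/2*c**2 - 3/2 ≠ 0; add k_7 = 3/2*c**2 - 3/2 to the basis.

The other S-polynomials (S(h_2,k_4), S(h_3,k_4), S(h_1,k_5), S(h_2,k_5), S(h_3,k_5), S(k_4,k_5), S(h_1,k_6), S(h_2,k_6), S(h_3,k_6), S(k_4,k_6), S(k_5,k_6), S(h_1,k_7), S(h_2,k_7), S(h_3,k_7), S(k_4,k_7), S(k_5,k_7), S(k_6,k_7)) all reduce to 0 modulo the current basis, so we have a Gröbner basis.
Inter-reduce: drop elements whose leading term is divisible by another's, tail-reduce, and make monic.
Reduced Gröbner basis: {a, b - 1, c**2 - 1}.

These coincide, so the ideals are equal.

Yes, the ideals are equal.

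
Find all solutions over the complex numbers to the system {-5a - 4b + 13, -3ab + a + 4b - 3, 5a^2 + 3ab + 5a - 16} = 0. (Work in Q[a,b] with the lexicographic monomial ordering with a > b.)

Compute a lex Gröbner basis by Buchberger's algorithm.
f_1 = -5a - 4b + 13, LT = a.
f_2 = -3ab + a + 4b - 3, LT = ab.
f_3 = 5a^2 + 3ab + 5a - 16, LT = a^2.

S(f_1,f_2): lcm = ab. S = 1/3a + 4/5b^2 - 19/15b - 1.
  leading term a: subtract (-1/15)·f_1 from 1/3a + 4/5b^2 - 19/15b - 1 → 4/5b^2 - 23/15b - 2/15
  leading term b^2: no divisor's leading term divides it; move 4/5b^2 to the remainder.
  leading term b: no divisor's leading term divides it; move -23/15b to the remainder.
  leading term 1: no divisor's leading term divides it; move -2/15 to the remainder.
  remainder 4/5b^2 - 23/15b - 2/15 ≠ 0; add h_4 = 4/5b^2 - 23/15b - 2/15 to the basis.

S(f_1,f_3): lcm = a^2. S = 1/5ab - 18/5a + 16/5.
  leading term ab: subtract (-1/25b)·f_1 from 1/5ab - 18/5a + 16/5 → -18/5a - 4/25b^2 + 13/25b + 16/5
  leading term a: subtract (18/25)·f_1 from -18/5a - 4/25b^2 + 13/25b + 16/5 → -4/25b^2 + 17/5b - 154/25
  leading term b^2: subtract (-1/5)·h_4 from -4/25b^2 + 17/5b - 154/25 → 232/75b - 464/75
  leading term b: no divisor's leading term divides it; move 232/75b to the remainder.
  leading term 1: no divisor's leading term divides it; move -464/75 to the remainder.
  remainder 232/75b - 464/75 ≠ 0; add h_5 = 232/75b - 464/75 to the basis.

The other S-polynomials (S(f_2,f_3), S(f_1,h_4), S(f_2,h_4), S(f_3,h_4), S(f_1,h_5), S(f_2,h_5), S(f_3,h_5), S(h_4,h_5)) all reduce to 0 modulo the current basis, so we have a Gröbner basis.
Inter-reduce: drop elements whose leading term is divisible by another's, tail-reduce, and make monic.
Reduced Gröbner basis: {a - 1, b - 2}.

The lex basis is triangular: the last element involves only b. Solving b - 2 = 0 gives b ∈ {2}; substituting each value into the earlier elements determines the remaining variables.
  b = 2: the earlier basis element becomes a - 1 = 0, giving a = 1 — point (1, 2).
Check: every point annihilates each of the original generators.

{(1, 2)}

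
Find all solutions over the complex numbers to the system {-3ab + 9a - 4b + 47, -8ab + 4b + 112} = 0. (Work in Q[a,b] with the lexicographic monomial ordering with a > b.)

Compute a lex Gröbner basis by Buchberger's algorithm.
f_1 = -3ab + 9a - 4b + 47, LT = ab.
f_2 = -8ab + 4b + 112, LT = ab.

S(f_1,f_2): lcm = ab. S = -3a + 11/6b - 5/3.
  leading term a: no divisor's leading term divides it; move -3a to the remainder.
  leading term b: no divisor's leading term divides it; move 11/6b to the remainder.
  leading term 1: no divisor's leading term divides it; move -5/3 to the remainder.
  remainder -3a + 11/6b - 5/3 ≠ 0; add h_3 = -3a + 11/6b - 5/3 to the basis.

S(f_1,h_3): lcm = ab. S = -3a + 11/18b^2 + 7/9b - 47/3.
  leading term a: subtract (1)·h_3 from -3a + 11/18b^2 + 7/9b - 47/3 → 11/18b^2 - 19/18b - 14
  leading term b^2: no divisor's leading term divides it; move 11/18b^2 to the remainder.
  leading term b: no divisor's leading term divides it; move -19/18b to the remainder.
  leading term 1: no divisor's leading term divides it; move -14 to the remainder.
  remainder 11/18b^2 - 19/18b - 14 ≠ 0; add h_4 = 11/18b^2 - 19/18b - 14 to the basis.

The other S-polynomials (S(f_2,h_3), S(f_1,h_4), S(f_2,h_4), S(h_3,h_4)) all reduce to 0 modulo the current basis, so we have a Gröbner basis.
Inter-reduce: drop elements whose leading term is divisible by another's, tail-reduce, and make monic.
Reduced Gröbner basis: {a - 11/18b + 5/9, b^2 - 19/11b - 252/11}.

The lex basis is triangular: the last element involves only b. Solving b^2 - 19/11b - 252/11 = 0 gives b ∈ {-4, 63/11}; substituting each value into the earlier elements determines the remaining variables.
  b = -4: the earlier basis element becomes a + 3 = 0, giving a = -3 — point (-3, -4).
  b = 63/11: the earlier basis element becomes a - 53/18 = 0, giving a = 53/18 — point (53/18, 63/11).

{(-3, -4), (53/18, 63/11)}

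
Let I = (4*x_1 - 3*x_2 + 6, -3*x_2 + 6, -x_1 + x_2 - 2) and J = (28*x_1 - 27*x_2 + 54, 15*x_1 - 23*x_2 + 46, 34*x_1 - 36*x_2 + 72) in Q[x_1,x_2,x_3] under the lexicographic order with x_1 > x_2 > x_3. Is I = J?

For a fixed monomial order, each ideal has a unique reduced Gröbner basis; comparing bases decides equality.
Buchberger on the first generating set:
f_1 = 4*x_1 - 3*x_2 + 6, LT = x_1.
f_2 = -3*x_2 + 6, LT = x_2.
f_3 = -x_1 + x_2 - 2, LT = x_1.

The S-polynomials (S(f_1,f_2), S(f_1,f_3), S(f_2,f_3)) all reduce to 0 modulo the current basis, so we have a Gröbner basis.
Inter-reduce: drop elements whose leading term is divisible by another's, tail-reduce, and make monic.
Reduced Gröbner basis: {x_1, x_2 - 2}.

Buchberger on the second generating set:
h_1 = 28*x_1 - 27*x_2 + 54, LT = x_1.
h_2 = 15*x_1 - 23*x_2 + 46, LT = x_1.
h_3 = 34*x_1 - 36*x_2 + 72, LT = x_1.

S(h_1,h_2): lcm = x_1. S = 239/420*x_2 - 239/210.
  leading term x_2: no divisor's leading term divides it; move 239/420*x_2 to the remainder.
  leading term 1: no divisor's leading term divides it; move -239/210 to the remainder.
  remainder 239/420*x_2 - 239/210 ≠ 0; add k_4 = 239/420*x_2 - 239/210 to the basis.

The other S-polynomials (S(h_1,h_3), S(h_2,h_3), S(h_1,k_4), S(h_2,k_4), S(h_3,k_4)) all reduce to 0 modulo the current basis, so we have a Gröbner basis.
Inter-reduce: drop elements whose leading term is divisible by another's, tail-reduce, and make monic.
Reduced Gröbner basis: {x_1, x_2 - 2}.

The two bases agree; hence the ideals are identical.

Yes, the ideals are equal.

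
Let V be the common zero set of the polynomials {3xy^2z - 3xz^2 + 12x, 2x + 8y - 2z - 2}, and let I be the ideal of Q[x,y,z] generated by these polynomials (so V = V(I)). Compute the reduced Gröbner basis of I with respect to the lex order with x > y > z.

G = {x + 4y - z - 1, y^3z - 1/4y^2z^2 - 1/4y^2z - yz^2 + 4y + 1/4z^3 + 1/4z^2 - z - 1}

f_1 = 3xy^2z - 3xz^2 + 12x, LT = xy^2z.
f_2 = 2x + 8y - 2z - 2, LT = x.

S(f_1,f_2): lcm = xy^2z. S = -xz^2 + 4x - 4y^3z + y^2z^2 + y^2z.
  leading term xz^2: subtract (-1/2z^2)·f_2 from -xz^2 + 4x - 4y^3z + y^2z^2 + y^2z → 4x - 4y^3z + y^2z^2 + y^2z + 4yz^2 - z^3 - z^2
  leading term x: subtract (2)·f_2 from 4x - 4y^3z + y^2z^2 + y^2z + 4yz^2 - z^3 - z^2 → -4y^3z + y^2z^2 + y^2z + 4yz^2 - 16y - z^3 - z^2 + 4z + 4
  leading term y^3z: no divisor's leading term divides it; move -4y^3z to the remainder.
  leading term y^2z^2: no divisor's leading term divides it; move y^2z^2 to the remainder.
  leading term y^2z: no divisor's leading term divides it; move y^2z to the remainder.
  leading term yz^2: no divisor's leading term divides it; move 4yz^2 to the remainder.
  leading term y: no divisor's leading term divides it; move -16y to the remainder.
  leading term z^3: no divisor's leading term divides it; move -z^3 to the remainder.
  leading term z^2: no divisor's leading term divides it; move -z^2 to the remainder.
  leading term z: no divisor's leading term divides it; move 4z to the remainder.
  leading term 1: no divisor's leading term divides it; move 4 to the remainder.
  remainder -4y^3z + y^2z^2 + y^2z + 4yz^2 - 16y - z^3 - z^2 + 4z + 4 ≠ 0; add g_3 = -4y^3z + y^2z^2 + y^2z + 4yz^2 - 16y - z^3 - z^2 + 4z + 4 to the basis.

The other S-polynomials (S(f_1,g_3), S(f_2,g_3)) all reduce to 0 modulo the current basis, so we have a Gröbner basis.
Inter-reduce: drop elements whose leading term is divisible by another's, tail-reduce, and make monic.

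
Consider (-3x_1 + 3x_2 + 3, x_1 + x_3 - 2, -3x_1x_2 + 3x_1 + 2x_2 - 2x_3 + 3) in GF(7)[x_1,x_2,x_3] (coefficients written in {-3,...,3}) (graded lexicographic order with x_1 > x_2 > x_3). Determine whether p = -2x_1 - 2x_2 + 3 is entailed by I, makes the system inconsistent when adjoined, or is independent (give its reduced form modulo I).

-2x_1 - 2x_2 + 3 is independent of I; its normal form modulo I is -3x_3 - 3.

First compute the reduced Gröbner basis of I by Buchberger's algorithm.
f_1 = -3x_1 + 3x_2 + 3, LT = x_1.
f_2 = x_1 + x_3 - 2, LT = x_1.
f_3 = -3x_1x_2 + 3x_1 + 2x_2 - 2x_3 + 3, LT = x_1x_2.

S(f_1,f_2): lcm = x_1. S = -x_2 - x_3 + 1.
  leading term x_2: no divisor's leading term divides it; move -x_2 to the remainder.
  leading term x_3: no divisor's leading term divides it; move -x_3 to the remainder.
  leading term 1: no divisor's leading term divides it; move 1 to the remainder.
  remainder -x_2 - x_3 + 1 ≠ 0; add h_4 = -x_2 - x_3 + 1 to the basis.

S(f_1,f_3): lcm = x_1x_2. S = -x_2^{2} + x_1 + 2x_2 - 3x_3 + 1.
  leading term x_2^{2}: subtract (x_2)·h_4 from -x_2^{2} + x_1 + 2x_2 - 3x_3 + 1 → x_2x_3 + x_1 + x_2 - 3x_3 + 1
  leading term x_2x_3: subtract (-x_3)·h_4 from x_2x_3 + x_1 + x_2 - 3x_3 + 1 → -x_3^{2} + x_1 + x_2 - 2x_3 + 1
  leading term x_3^{2}: no divisor's leading term divides it; move -x_3^{2} to the remainder.
  leading term x_1: subtract (2)·f_1 from x_1 + x_2 - 2x_3 + 1 → 2x_2 - 2x_3 + 2
  leading term x_2: subtract (-2)·h_4 from 2x_2 - 2x_3 + 2 → 3x_3 - 3
  leading term x_3: no divisor's leading term divides it; move 3x_3 to the remainder.
  leading term 1: no divisor's leading term divides it; move -3 to the remainder.
  remainder -x_3^{2} + 3x_3 - 3 ≠ 0; add h_5 = -x_3^{2} + 3x_3 - 3 to the basis.

The other S-polynomials (S(f_2,f_3), S(f_1,h_4), S(f_2,h_4), S(f_3,h_4), S(f_1,h_5), S(f_2,h_5), S(f_3,h_5), S(h_4,h_5)) all reduce to 0 modulo the current basis, so we have a Gröbner basis.
Inter-reduce: drop elements whose leading term is divisible by another's, tail-reduce, and make monic.
Reduced Gröbner basis: {x_3^{2} - 3x_3 + 3, x_1 + x_3 - 2, x_2 + x_3 - 1}.
Label its elements g_1 = x_3^{2} - 3x_3 + 3, g_2 = x_1 + x_3 - 2, g_3 = x_2 + x_3 - 1.

Reduce p = -2x_1 - 2x_2 + 3 modulo G:
  leading term x_1: subtract (-2)·g_2 from -2x_1 - 2x_2 + 3 → -2x_2 + 2x_3 - 1
  leading term x_2: subtract (-2)·g_3 from -2x_2 + 2x_3 - 1 → -3x_3 - 3
  leading term x_3: no divisor's leading term divides it; move -3x_3 to the remainder.
  leading term 1: no divisor's leading term divides it; move -3 to the remainder.
  normal form = -3x_3 - 3.
The normal form is nonzero, so p ∉ I. Since p minus its normal form lies in I, I + (p) = I + (r) where r = -3x_3 - 3; decide whether this ideal is the whole ring.
Run Buchberger on G together with r (pairs among the g_i already reduce to 0 since G is a Gröbner basis):
g_1 = x_3^{2} - 3x_3 + 3, LT = x_3^{2}.
g_2 = x_1 + x_3 - 2, LT = x_1.
g_3 = x_2 + x_3 - 1, LT = x_2.
r = -3x_3 - 3, LT = x_3.

The S-polynomials (S(g_1,g_2), S(g_1,g_3), S(g_1,r), S(g_2,g_3), S(g_2,r), S(g_3,r)) all reduce to 0 modulo the current basis, so we have a Gröbner basis.
Inter-reduce: drop elements whose leading term is divisible by another's, tail-reduce, and make monic.
Reduced Gröbner basis: {x_1 - 3, x_2 - 2, x_3 + 1}.
The reduced Gröbner basis of I + (p) is {x_1 - 3, x_2 - 2, x_3 + 1} ≠ {1}, a proper ideal, so the enlarged system stays consistent: p is independent of I, with normal form -3x_3 - 3.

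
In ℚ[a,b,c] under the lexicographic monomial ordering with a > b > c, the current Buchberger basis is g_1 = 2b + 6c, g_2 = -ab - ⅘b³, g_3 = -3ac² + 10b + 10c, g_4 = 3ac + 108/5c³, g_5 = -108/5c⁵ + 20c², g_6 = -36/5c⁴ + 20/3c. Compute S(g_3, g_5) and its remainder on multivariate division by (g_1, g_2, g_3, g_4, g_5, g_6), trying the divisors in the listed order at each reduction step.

lcm(LM(g_3), LM(g_5)) = ac⁵.
S = (lcm/LT(g_3))·g_3 − (lcm/LT(g_5))·g_5 = 25/27ac² - 10/3bc³ - 10/3c⁴.
Reduce S modulo (g_1, g_2, g_3, g_4, g_5, g_6) in that order:
  leading term ac²: subtract (-25/81)·g_3 from 25/27ac² - 10/3bc³ - 10/3c⁴ → -10/3bc³ + 250/81b - 10/3c⁴ + 250/81c
  leading term bc³: subtract (-5/3c³)·g_1 from -10/3bc³ + 250/81b - 10/3c⁴ + 250/81c → 250/81b + 20/3c⁴ + 250/81c
  leading term b: subtract (125/81)·g_1 from 250/81b + 20/3c⁴ + 250/81c → 20/3c⁴ - 500/81c
  leading term c⁴: subtract (-25/27)·g_6 from 20/3c⁴ - 500/81c → 0
The remainder is 0, so this S-polynomial contributes no new basis element.

S(g_3, g_5) = 25/27ac² - 10/3bc³ - 10/3c⁴; remainder on division = 0.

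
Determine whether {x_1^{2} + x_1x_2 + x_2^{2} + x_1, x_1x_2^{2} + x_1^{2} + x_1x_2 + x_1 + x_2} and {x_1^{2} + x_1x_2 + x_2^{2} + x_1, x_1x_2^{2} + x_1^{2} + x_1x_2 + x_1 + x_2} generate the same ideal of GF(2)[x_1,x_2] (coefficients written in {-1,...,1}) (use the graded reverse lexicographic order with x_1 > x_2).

Two ideals are equal iff their reduced Gröbner bases coincide (the reduced basis is unique for a fixed ordering).
Buchberger on the first generating set:
f_1 = x_1^{2} + x_1x_2 + x_2^{2} + x_1, LT = x_1^{2}.
f_2 = x_1x_2^{2} + x_1^{2} + x_1x_2 + x_1 + x_2, LT = x_1x_2^{2}.

S(f_1,f_2): lcm = x_1^{2}x_2^{2}. S = x_1x_2^{3} + x_2^{4} + x_1^{3} + x_1^{2}x_2 + x_1x_2^{2} + x_1^{2} + x_1x_2.
  leading term x_1x_2^{3}: subtract (x_2)·f_2 from x_1x_2^{3} + x_2^{4} + x_1^{3} + x_1^{2}x_2 + x_1x_2^{2} + x_1^{2} + x_1x_2 → x_2^{4} + x_1^{3} + x_1^{2} + x_2^{2}
  leading term x_2^{4}: no divisor's leading term divides it; move x_2^{4} to the remainder.
  leading term x_1^{3}: subtract (x_1)·f_1 from x_1^{3} + x_1^{2} + x_2^{2} → x_1^{2}x_2 + x_1x_2^{2} + x_2^{2}
  leading term x_1^{2}x_2: subtract (x_2)·f_1 from x_1^{2}x_2 + x_1x_2^{2} + x_2^{2} → x_2^{3} + x_1x_2 + x_2^{2}
  leading term x_2^{3}: no divisor's leading term divides it; move x_2^{3} to the remainder.
  leading term x_1x_2: no divisor's leading term divides it; move x_1x_2 to the remainder.
  leading term x_2^{2}: no divisor's leading term divides it; move x_2^{2} to the remainder.
  remainder x_2^{4} + x_2^{3} + x_1x_2 + x_2^{2} ≠ 0; add g_3 = x_2^{4} + x_2^{3} + x_1x_2 + x_2^{2} to the basis.

S(f_1,g_3): leading monomials are coprime, so the S-polynomial reduces to 0 (Buchberger's first criterion).
S(f_2,g_3): lcm = x_1x_2^{4}. S = x_1^{2}x_2^{2} + x_1^{2}x_2 + x_2^{3}.
  leading term x_1^{2}x_2^{2}: subtract (x_2^{2})·f_1 from x_1^{2}x_2^{2} + x_1^{2}x_2 + x_2^{3} → x_1x_2^{3} + x_2^{4} + x_1^{2}x_2 + x_1x_2^{2} + x_2^{3}
  leading term x_1x_2^{3}: subtract (x_2)·f_2 from x_1x_2^{3} + x_2^{4} + x_1^{2}x_2 + x_1x_2^{2} + x_2^{3} → x_2^{4} + x_2^{3} + x_1x_2 + x_2^{2}
  leading term x_2^{4}: subtract (1)·g_3 from x_2^{4} + x_2^{3} + x_1x_2 + x_2^{2} → 0
  remainder 0.

Every S-polynomial of the final basis reduces to 0, so we have a Gröbner basis.
Inter-reduce: drop elements whose leading term is divisible by another's, tail-reduce, and make monic.
Reduced Gröbner basis: {x_2^{4} + x_2^{3} + x_1x_2 + x_2^{2}, x_1x_2^{2} + x_2^{2} + x_2, x_1^{2} + x_1x_2 + x_2^{2} + x_1}.

Buchberger on the second generating set:
h_1 = x_1^{2} + x_1x_2 + x_2^{2} + x_1, LT = x_1^{2}.
h_2 = x_1x_2^{2} + x_1^{2} + x_1x_2 + x_1 + x_2, LT = x_1x_2^{2}.

S(h_1,h_2): lcm = x_1^{2}x_2^{2}. S = x_1x_2^{3} + x_2^{4} + x_1^{3} + x_1^{2}x_2 + x_1x_2^{2} + x_1^{2} + x_1x_2.
  leading term x_1x_2^{3}: subtract (x_2)·h_2 from x_1x_2^{3} + x_2^{4} + x_1^{3} + x_1^{2}x_2 + x_1x_2^{2} + x_1^{2} + x_1x_2 → x_2^{4} + x_1^{3} + x_1^{2} + x_2^{2}
  leading term x_2^{4}: no divisor's leading term divides it; move x_2^{4} to the remainder.
  leading term x_1^{3}: subtract (x_1)·h_1 from x_1^{3} + x_1^{2} + x_2^{2} → x_1^{2}x_2 + x_1x_2^{2} + x_2^{2}
  leading term x_1^{2}x_2: subtract (x_2)·h_1 from x_1^{2}x_2 + x_1x_2^{2} + x_2^{2} → x_2^{3} + x_1x_2 + x_2^{2}
  leading term x_2^{3}: no divisor's leading term divides it; move x_2^{3} to the remainder.
  leading term x_1x_2: no divisor's leading term divides it; move x_1x_2 to the remainder.
  leading term x_2^{2}: no divisor's leading term divides it; move x_2^{2} to the remainder.
  remainder x_2^{4} + x_2^{3} + x_1x_2 + x_2^{2} ≠ 0; add k_3 = x_2^{4} + x_2^{3} + x_1x_2 + x_2^{2} to the basis.

S(h_1,k_3): leading monomials are coprime, so the S-polynomial reduces to 0 (Buchberger's first criterion).
S(h_2,k_3): lcm = x_1x_2^{4}. S = x_1^{2}x_2^{2} + x_1^{2}x_2 + x_2^{3}.
  leading term x_1^{2}x_2^{2}: subtract (x_2^{2})·h_1 from x_1^{2}x_2^{2} + x_1^{2}x_2 + x_2^{3} → x_1x_2^{3} + x_2^{4} + x_1^{2}x_2 + x_1x_2^{2} + x_2^{3}
  leading term x_1x_2^{3}: subtract (x_2)·h_2 from x_1x_2^{3} + x_2^{4} + x_1^{2}x_2 + x_1x_2^{2} + x_2^{3} → x_2^{4} + x_2^{3} + x_1x_2 + x_2^{2}
  leading term x_2^{4}: subtract (1)·k_3 from x_2^{4} + x_2^{3} + x_1x_2 + x_2^{2} → 0
  remainder 0.

Every S-polynomial of the final basis reduces to 0, so we have a Gröbner basis.
Inter-reduce: drop elements whose leading term is divisible by another's, tail-reduce, and make monic.
Reduced Gröbner basis: {x_2^{4} + x_2^{3} + x_1x_2 + x_2^{2}, x_1x_2^{2} + x_2^{2} + x_2, x_1^{2} + x_1x_2 + x_2^{2} + x_1}.

Same reduced basis, so the two generating sets span the same ideal.

Yes, the ideals are equal.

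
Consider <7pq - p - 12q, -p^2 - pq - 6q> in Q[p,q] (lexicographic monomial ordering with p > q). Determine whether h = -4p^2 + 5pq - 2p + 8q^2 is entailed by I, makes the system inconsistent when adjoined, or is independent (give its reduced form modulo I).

-4p^2 + 5pq - 2p + 8q^2 is independent of I; its normal form modulo I is 61/2q^2 + 91/2q.

First compute the reduced Gröbner basis of I by Buchberger's algorithm.
f_1 = 7pq - p - 12q, LT = pq.
f_2 = -p^2 - pq - 6q, LT = p^2.

S(f_1,f_2): lcm = p^2q. S = -1/7p^2 - pq^2 - 12/7pq - 6q^2.
  reduce S modulo (f_1, f_2):
  remainder -12/49p - 54/7q^2 - 102/49q ≠ 0; add k_3 = -12/49p - 54/7q^2 - 102/49q to the basis.

S(f_1,k_3): lcm = pq. S = -1/7p - 63/2q^3 - 17/2q^2 - 12/7q.
  reduce S modulo (f_1, f_2, k_3):
  remainder -63/2q^3 - 4q^2 - 1/2q ≠ 0; add k_4 = -63/2q^3 - 4q^2 - 1/2q to the basis.

The other S-polynomials (S(f_2,k_3), S(f_1,k_4), S(f_2,k_4), S(k_3,k_4)) all reduce to 0 modulo the current basis, so we have a Gröbner basis.
Inter-reduce: drop elements whose leading term is divisible by another's, tail-reduce, and make monic.
Reduced Gröbner basis: {p + 63/2q^2 + 17/2q, q^3 + 8/63q^2 + 1/63q}.
Label its elements g_1 = p + 63/2q^2 + 17/2q, g_2 = q^3 + 8/63q^2 + 1/63q.

Reduce h = -4p^2 + 5pq - 2p + 8q^2 modulo G:
  leading term p^2: subtract (-4p)·g_1 from -4p^2 + 5pq - 2p + 8q^2 → 126pq^2 + 39pq - 2p + 8q^2
  leading term pq^2: subtract (126q^2)·g_1 from 126pq^2 + 39pq - 2p + 8q^2 → 39pq - 2p - 3969q^4 - 1071q^3 + 8q^2
  leading term pq: subtract (39q)·g_1 from 39pq - 2p - 3969q^4 - 1071q^3 + 8q^2 → -2p - 3969q^4 - 4599/2q^3 - 647/2q^2
  leading term p: subtract (-2)·g_1 from -2p - 3969q^4 - 4599/2q^3 - 647/2q^2 → -3969q^4 - 4599/2q^3 - 521/2q^2 + 17q
  leading term q^4: subtract (-3969q)·g_2 from -3969q^4 - 4599/2q^3 - 521/2q^2 + 17q → -3591/2q^3 - 395/2q^2 + 17q
  leading term q^3: subtract (-3591/2)·g_2 from -3591/2q^3 - 395/2q^2 + 17q → 61/2q^2 + 91/2q
  leading term q^2: no divisor's leading term divides it; move 61/2q^2 to the remainder.
  leading term q: no divisor's leading term divides it; move 91/2q to the remainder.
  normal form = 61/2q^2 + 91/2q.
The normal form is nonzero, so h ∉ I. Since h minus its normal form lies in I, I + (h) = I + (r) where r = 61/2q^2 + 91/2q; decide whether this ideal is the whole ring.
Run Buchberger on G together with r (pairs among the g_i already reduce to 0 since G is a Gröbner basis):
g_1 = p + 63/2q^2 + 17/2q, LT = p.
g_2 = q^3 + 8/63q^2 + 1/63q, LT = q^3.
r = 61/2q^2 + 91/2q, LT = q^2.

S(g_2,r): lcm = q^3. S = -5245/3843q^2 + 1/63q.
  reduce S modulo (g_1, g_2, r):
  remainder 481016/234423q ≠ 0; add m_4 = 481016/234423q to the basis.

The other S-polynomials (S(g_1,g_2), S(g_1,r), S(g_1,m_4), S(g_2,m_4), S(r,m_4)) all reduce to 0 modulo the current basis, so we have a Gröbner basis.
Inter-reduce: drop elements whose leading term is divisible by another's, tail-reduce, and make monic.
Reduced Gröbner basis: {p, q}.
The reduced Gröbner basis of I + (h) is {p, q} ≠ {1}, a proper ideal, so the enlarged system stays consistent: h is independent of I, with normal form 61/2q^2 + 91/2q.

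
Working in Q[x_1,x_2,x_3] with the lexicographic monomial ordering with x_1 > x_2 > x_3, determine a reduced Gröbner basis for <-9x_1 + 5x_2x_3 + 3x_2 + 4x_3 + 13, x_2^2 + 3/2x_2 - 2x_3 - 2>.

f_1 = -9x_1 + 5x_2x_3 + 3x_2 + 4x_3 + 13, LT = x_1.
f_2 = x_2^2 + 3/2x_2 - 2x_3 - 2, LT = x_2^2.

The S-polynomials (S(f_1,f_2)) all reduce to 0 modulo the current basis, so we have a Gröbner basis.

G = {x_1 - 5/9x_2x_3 - 1/3x_2 - 4/9x_3 - 13/9, x_2^2 + 3/2x_2 - 2x_3 - 2}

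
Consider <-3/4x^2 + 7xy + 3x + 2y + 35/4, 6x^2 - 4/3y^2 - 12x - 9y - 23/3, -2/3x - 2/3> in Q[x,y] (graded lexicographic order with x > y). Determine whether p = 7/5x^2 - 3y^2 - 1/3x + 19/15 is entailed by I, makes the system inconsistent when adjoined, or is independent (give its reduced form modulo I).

7/5x^2 - 3y^2 - 1/3x + 19/15 lies in I (it reduces to 0).

First compute the reduced Gröbner basis of I by Buchberger's algorithm.
f_1 = -3/4x^2 + 7xy + 3x + 2y + 35/4, LT = x^2.
f_2 = 6x^2 - 4/3y^2 - 12x - 9y - 23/3, LT = x^2.
f_3 = -2/3x - 2/3, LT = x.

S(f_1,f_2): lcm = x^2. S = -28/3xy + 2/9y^2 - 2x - 7/6y - 187/18.
  leading term xy: subtract (14y)·f_3 from -28/3xy + 2/9y^2 - 2x - 7/6y - 187/18 → 2/9y^2 - 2x + 49/6y - 187/18
  leading term y^2: no divisor's leading term divides it; move 2/9y^2 to the remainder.
  leading term x: subtract (3)·f_3 from -2x + 49/6y - 187/18 → 49/6y - 151/18
  leading term y: no divisor's leading term divides it; move 49/6y to the remainder.
  leading term 1: no divisor's leading term divides it; move -151/18 to the remainder.
  remainder 2/9y^2 + 49/6y - 151/18 ≠ 0; add h_4 = 2/9y^2 + 49/6y - 151/18 to the basis.

S(f_1,f_3): lcm = x^2. S = -28/3xy - 5x - 8/3y - 35/3.
  leading term xy: subtract (14y)·f_3 from -28/3xy - 5x - 8/3y - 35/3 → -5x + 20/3y - 35/3
  leading term x: subtract (15/2)·f_3 from -5x + 20/3y - 35/3 → 20/3y - 20/3
  leading term y: no divisor's leading term divides it; move 20/3y to the remainder.
  leading term 1: no divisor's leading term divides it; move -20/3 to the remainder.
  remainder 20/3y - 20/3 ≠ 0; add h_5 = 20/3y - 20/3 to the basis.

The other S-polynomials (S(f_2,f_3), S(f_1,h_4), S(f_2,h_4), S(f_3,h_4), S(f_1,h_5), S(f_2,h_5), S(f_3,h_5), S(h_4,h_5)) all reduce to 0 modulo the current basis, so we have a Gröbner basis.
Inter-reduce: drop elements whose leading term is divisible by another's, tail-reduce, and make monic.
Reduced Gröbner basis: {x + 1, y - 1}.
Label its elements g_1 = x + 1, g_2 = y - 1.

Reduce p = 7/5x^2 - 3y^2 - 1/3x + 19/15 modulo G:
  leading term x^2: subtract (7/5x)·g_1 from 7/5x^2 - 3y^2 - 1/3x + 19/15 → -3y^2 - 26/15x + 19/15
  leading term y^2: subtract (-3y)·g_2 from -3y^2 - 26/15x + 19/15 → -26/15x - 3y + 19/15
  leading term x: subtract (-26/15)·g_1 from -26/15x - 3y + 19/15 → -3y + 3
  leading term y: subtract (-3)·g_2 from -3y + 3 → 0
  normal form = 0.
Since the normal form is 0, p ∈ I.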